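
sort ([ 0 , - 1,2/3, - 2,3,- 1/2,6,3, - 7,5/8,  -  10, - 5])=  [  -  10, -7, - 5, - 2 , - 1, - 1/2,0,5/8,2/3,3,3,6 ]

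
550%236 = 78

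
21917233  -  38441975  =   - 16524742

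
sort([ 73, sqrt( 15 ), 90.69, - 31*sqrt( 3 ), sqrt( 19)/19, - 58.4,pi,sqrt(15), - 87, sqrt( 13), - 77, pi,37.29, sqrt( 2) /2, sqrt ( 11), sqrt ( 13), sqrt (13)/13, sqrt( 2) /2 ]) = [ - 87,-77, -58.4, - 31 * sqrt( 3),sqrt(19)/19 , sqrt( 13)/13, sqrt( 2 ) /2 , sqrt (2 ) /2,pi, pi,  sqrt( 11 ),sqrt (13), sqrt( 13), sqrt(15), sqrt (15), 37.29, 73, 90.69]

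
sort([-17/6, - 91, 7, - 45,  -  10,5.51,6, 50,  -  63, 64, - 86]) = [-91, - 86, - 63  , - 45 , -10, - 17/6,5.51,6, 7,50, 64]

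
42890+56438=99328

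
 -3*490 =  - 1470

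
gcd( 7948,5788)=4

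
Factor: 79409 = 11^1* 7219^1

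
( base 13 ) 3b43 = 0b10000100111001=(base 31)8QB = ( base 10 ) 8505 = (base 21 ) J60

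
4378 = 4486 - 108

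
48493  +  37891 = 86384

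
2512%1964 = 548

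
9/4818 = 3/1606=0.00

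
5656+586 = 6242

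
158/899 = 158/899 = 0.18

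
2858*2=5716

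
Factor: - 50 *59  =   - 2^1 * 5^2*59^1 = -  2950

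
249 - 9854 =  - 9605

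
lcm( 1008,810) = 45360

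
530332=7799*68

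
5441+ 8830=14271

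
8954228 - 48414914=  - 39460686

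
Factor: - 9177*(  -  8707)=3^1*7^1*19^1*23^1*8707^1 =79904139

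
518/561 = 518/561 =0.92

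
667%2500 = 667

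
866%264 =74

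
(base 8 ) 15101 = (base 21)F51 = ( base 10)6721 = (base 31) 6UP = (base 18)12D7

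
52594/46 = 26297/23 = 1143.35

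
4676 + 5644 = 10320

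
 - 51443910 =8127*(  -  6330)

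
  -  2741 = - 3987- -1246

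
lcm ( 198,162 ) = 1782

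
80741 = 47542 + 33199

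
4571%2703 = 1868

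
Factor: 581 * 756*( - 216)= -94874976   =  - 2^5*3^6*7^2*83^1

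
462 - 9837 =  - 9375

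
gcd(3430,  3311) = 7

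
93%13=2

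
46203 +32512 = 78715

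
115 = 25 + 90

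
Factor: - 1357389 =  - 3^2*11^1*13711^1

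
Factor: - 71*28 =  - 2^2*7^1*71^1 = -1988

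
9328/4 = 2332=2332.00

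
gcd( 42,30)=6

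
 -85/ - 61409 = 85/61409 = 0.00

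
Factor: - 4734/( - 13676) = 2^( - 1)*3^2*13^( - 1) = 9/26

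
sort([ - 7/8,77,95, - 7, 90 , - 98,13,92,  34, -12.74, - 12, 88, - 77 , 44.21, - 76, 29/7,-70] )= [-98, - 77,-76, - 70, - 12.74 ,-12, - 7, - 7/8,29/7,13,34,44.21,77,88, 90, 92, 95]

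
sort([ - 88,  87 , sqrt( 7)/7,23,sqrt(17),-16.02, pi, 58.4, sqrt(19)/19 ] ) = [-88, - 16.02,  sqrt(19) /19, sqrt(7)/7, pi, sqrt ( 17), 23, 58.4,87]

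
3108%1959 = 1149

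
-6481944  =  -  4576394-1905550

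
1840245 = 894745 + 945500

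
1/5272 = 1/5272 = 0.00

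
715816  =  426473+289343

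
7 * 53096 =371672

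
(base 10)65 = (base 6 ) 145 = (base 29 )27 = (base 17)3e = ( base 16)41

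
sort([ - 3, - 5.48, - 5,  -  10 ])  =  [ - 10, - 5.48, - 5,-3 ]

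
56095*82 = 4599790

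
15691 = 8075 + 7616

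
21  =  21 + 0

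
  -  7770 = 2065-9835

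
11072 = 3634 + 7438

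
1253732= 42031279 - 40777547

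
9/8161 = 9/8161 = 0.00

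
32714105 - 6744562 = 25969543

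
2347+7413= 9760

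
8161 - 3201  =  4960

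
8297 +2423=10720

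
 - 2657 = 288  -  2945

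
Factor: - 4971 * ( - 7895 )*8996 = 353057420820 = 2^2*3^1*5^1*13^1*173^1*1579^1*1657^1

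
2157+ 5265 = 7422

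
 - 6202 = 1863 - 8065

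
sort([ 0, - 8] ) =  [ - 8, 0]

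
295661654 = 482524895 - 186863241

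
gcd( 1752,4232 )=8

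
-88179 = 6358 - 94537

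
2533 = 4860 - 2327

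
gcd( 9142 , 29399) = 1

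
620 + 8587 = 9207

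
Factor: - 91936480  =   - 2^5*5^1*71^1*8093^1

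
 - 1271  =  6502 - 7773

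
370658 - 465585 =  - 94927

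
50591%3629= 3414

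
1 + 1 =2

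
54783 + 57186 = 111969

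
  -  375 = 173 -548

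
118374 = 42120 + 76254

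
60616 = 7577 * 8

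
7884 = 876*9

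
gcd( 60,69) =3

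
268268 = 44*6097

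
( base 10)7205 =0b1110000100101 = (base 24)CC5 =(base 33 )6KB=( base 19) 10i4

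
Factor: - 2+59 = 3^1*19^1=57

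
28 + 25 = 53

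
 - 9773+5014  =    -  4759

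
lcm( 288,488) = 17568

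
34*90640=3081760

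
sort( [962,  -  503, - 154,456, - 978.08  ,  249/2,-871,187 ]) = [-978.08, - 871, - 503, - 154, 249/2, 187,456,962]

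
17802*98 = 1744596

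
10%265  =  10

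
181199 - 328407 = -147208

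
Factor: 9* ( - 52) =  - 2^2*3^2*13^1  =  - 468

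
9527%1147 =351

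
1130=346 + 784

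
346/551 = 346/551= 0.63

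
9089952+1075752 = 10165704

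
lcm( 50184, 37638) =150552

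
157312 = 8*19664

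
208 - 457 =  - 249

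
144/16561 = 144/16561 = 0.01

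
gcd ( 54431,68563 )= 1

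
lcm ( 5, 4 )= 20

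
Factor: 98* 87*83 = 707658 = 2^1*3^1*7^2  *  29^1*83^1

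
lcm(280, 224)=1120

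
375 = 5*75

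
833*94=78302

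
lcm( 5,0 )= 0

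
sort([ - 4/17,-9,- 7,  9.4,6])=[ - 9,  -  7,  -  4/17,6,9.4 ]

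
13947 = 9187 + 4760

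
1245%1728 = 1245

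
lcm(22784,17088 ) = 68352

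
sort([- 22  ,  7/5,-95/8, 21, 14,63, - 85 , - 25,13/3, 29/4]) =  [-85,-25,-22 ,  -  95/8,7/5,13/3, 29/4, 14,21,63]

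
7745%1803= 533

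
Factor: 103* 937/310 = 96511/310 = 2^( - 1)*5^( - 1 ) * 31^(-1 )*103^1*937^1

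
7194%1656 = 570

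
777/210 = 3+7/10 = 3.70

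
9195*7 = 64365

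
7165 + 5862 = 13027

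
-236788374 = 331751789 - 568540163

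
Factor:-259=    - 7^1*37^1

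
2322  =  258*9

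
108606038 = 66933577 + 41672461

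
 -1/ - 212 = 1/212 = 0.00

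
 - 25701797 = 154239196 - 179940993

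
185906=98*1897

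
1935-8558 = -6623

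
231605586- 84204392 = 147401194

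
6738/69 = 97 + 15/23 = 97.65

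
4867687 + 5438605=10306292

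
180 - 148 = 32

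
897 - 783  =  114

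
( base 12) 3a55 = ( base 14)261B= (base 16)1A21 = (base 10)6689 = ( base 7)25334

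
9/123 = 3/41=0.07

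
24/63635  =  24/63635=0.00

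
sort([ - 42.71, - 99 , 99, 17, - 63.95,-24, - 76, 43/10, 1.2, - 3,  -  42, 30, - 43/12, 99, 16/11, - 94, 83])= [ - 99, - 94,-76, - 63.95, - 42.71, - 42, - 24, - 43/12, - 3,1.2,  16/11, 43/10,17,30, 83,  99, 99]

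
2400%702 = 294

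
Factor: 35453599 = 167^1*212297^1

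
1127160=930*1212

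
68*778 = 52904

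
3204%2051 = 1153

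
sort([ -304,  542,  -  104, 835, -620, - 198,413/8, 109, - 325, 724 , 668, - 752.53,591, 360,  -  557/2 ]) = [ - 752.53, - 620,  -  325,  -  304, - 557/2, - 198  ,-104,413/8, 109, 360, 542, 591, 668, 724, 835] 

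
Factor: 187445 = 5^1*37489^1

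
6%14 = 6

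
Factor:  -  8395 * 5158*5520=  - 239023783200 = - 2^5*3^1 * 5^2 * 23^2*73^1 * 2579^1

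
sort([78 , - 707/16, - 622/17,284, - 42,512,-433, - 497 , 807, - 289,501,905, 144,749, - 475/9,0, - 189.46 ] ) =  [-497, - 433 ,  -  289, - 189.46, - 475/9, - 707/16, - 42, - 622/17,0,78, 144, 284,501, 512,749,807, 905]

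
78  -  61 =17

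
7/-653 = -7/653 = - 0.01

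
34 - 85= -51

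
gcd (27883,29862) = 1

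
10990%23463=10990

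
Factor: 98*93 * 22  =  200508 = 2^2*3^1*7^2  *11^1*31^1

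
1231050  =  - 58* ( - 21225)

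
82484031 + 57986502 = 140470533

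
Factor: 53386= 2^1*26693^1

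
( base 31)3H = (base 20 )5A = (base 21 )55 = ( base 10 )110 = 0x6E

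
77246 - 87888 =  - 10642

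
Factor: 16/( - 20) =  - 4/5  =  -  2^2 * 5^( - 1)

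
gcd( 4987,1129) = 1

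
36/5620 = 9/1405 = 0.01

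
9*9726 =87534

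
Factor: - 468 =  - 2^2 * 3^2*13^1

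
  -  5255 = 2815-8070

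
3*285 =855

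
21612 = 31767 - 10155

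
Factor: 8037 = 3^2*19^1*47^1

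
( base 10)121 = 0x79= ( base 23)56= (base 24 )51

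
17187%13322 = 3865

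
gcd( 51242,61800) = 2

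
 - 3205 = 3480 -6685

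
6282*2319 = 14567958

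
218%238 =218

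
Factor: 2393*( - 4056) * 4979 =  - 48326213832 =- 2^3*3^1*13^3*383^1*2393^1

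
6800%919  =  367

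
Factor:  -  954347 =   -  89^1*10723^1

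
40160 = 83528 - 43368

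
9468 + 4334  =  13802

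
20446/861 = 23 + 643/861=23.75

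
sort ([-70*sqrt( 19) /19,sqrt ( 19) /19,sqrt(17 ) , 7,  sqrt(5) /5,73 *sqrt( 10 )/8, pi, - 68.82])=[ - 68.82, - 70*sqrt( 19 )/19,  sqrt( 19 ) /19,sqrt ( 5 )/5,pi, sqrt(17),7,73*sqrt(10)/8]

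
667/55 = 667/55 = 12.13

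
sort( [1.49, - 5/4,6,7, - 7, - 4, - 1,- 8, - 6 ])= [ - 8,-7, -6,-4,- 5/4 , - 1, 1.49, 6,  7 ] 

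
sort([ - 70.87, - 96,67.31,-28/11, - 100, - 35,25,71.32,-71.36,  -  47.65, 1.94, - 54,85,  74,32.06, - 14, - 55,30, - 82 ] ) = [ - 100 , - 96, - 82, - 71.36, - 70.87,- 55, - 54, - 47.65, - 35 , - 14, - 28/11, 1.94,  25, 30,32.06, 67.31, 71.32,74,85 ]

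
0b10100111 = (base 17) 9e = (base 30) 5h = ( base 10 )167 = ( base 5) 1132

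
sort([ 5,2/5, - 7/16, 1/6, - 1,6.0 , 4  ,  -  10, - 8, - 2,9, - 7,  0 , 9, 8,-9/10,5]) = [ - 10, - 8, - 7 , - 2, - 1, - 9/10, - 7/16,0,1/6,2/5, 4,5, 5, 6.0,8, 9,9]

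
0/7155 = 0= 0.00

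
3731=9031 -5300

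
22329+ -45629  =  -23300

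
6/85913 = 6/85913= 0.00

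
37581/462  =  81 + 53/154 = 81.34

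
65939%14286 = 8795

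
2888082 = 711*4062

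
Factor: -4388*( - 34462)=151219256=2^3*1097^1*17231^1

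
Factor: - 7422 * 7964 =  - 2^3* 3^1 *11^1*181^1*1237^1=-59108808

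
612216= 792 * 773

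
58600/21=58600/21 = 2790.48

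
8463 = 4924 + 3539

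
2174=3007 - 833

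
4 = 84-80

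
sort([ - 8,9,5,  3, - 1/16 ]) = [-8, -1/16, 3,  5,9]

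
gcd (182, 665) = 7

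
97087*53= 5145611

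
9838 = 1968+7870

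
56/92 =14/23 = 0.61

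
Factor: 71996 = 2^2*41^1*  439^1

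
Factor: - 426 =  - 2^1*3^1 * 71^1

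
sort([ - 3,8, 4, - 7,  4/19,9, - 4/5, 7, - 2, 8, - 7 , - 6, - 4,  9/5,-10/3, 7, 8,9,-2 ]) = [  -  7, - 7, - 6, - 4, - 10/3, - 3, - 2, - 2, - 4/5,4/19, 9/5,4, 7,7 , 8,8 , 8,9, 9 ]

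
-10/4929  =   - 1 + 4919/4929 =-0.00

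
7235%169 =137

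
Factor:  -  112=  - 2^4 * 7^1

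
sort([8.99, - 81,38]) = [ - 81, 8.99, 38]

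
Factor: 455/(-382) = -2^(-1)*5^1* 7^1 * 13^1 * 191^(-1)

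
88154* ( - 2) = -176308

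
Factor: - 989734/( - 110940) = 2^( - 1 ) * 3^( -1) * 5^(  -  1) * 43^(  -  2 )* 73^1*6779^1 = 494867/55470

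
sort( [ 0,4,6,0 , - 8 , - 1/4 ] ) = [- 8,-1/4,0, 0, 4, 6]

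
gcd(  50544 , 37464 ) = 24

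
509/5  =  101 + 4/5  =  101.80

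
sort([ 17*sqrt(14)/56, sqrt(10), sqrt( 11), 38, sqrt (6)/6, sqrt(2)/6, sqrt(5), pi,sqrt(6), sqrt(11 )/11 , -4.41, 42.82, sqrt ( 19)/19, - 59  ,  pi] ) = [-59, - 4.41, sqrt (19 )/19, sqrt( 2 ) /6,sqrt(11 ) /11,sqrt(6)/6, 17 * sqrt(14)/56,sqrt(5),sqrt(6), pi, pi,sqrt(10),sqrt(11),  38, 42.82]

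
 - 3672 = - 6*612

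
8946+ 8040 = 16986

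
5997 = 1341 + 4656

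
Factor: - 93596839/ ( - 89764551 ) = 3^(-3 )*7^1*463^1 * 28879^1*3324613^( -1)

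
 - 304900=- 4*76225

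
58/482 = 29/241 = 0.12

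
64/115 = 64/115 = 0.56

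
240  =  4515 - 4275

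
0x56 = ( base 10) 86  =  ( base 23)3H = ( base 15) 5B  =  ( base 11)79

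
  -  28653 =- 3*9551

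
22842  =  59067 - 36225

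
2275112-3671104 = -1395992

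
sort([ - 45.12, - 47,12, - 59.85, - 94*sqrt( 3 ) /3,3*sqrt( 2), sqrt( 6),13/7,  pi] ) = [-59.85, - 94 * sqrt( 3 )/3, - 47,-45.12,  13/7, sqrt( 6 ),  pi,3*sqrt( 2 ), 12] 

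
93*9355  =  870015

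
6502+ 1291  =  7793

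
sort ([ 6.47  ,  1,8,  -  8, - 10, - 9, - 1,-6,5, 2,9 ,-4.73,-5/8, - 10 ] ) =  [  -  10,  -  10, - 9, - 8,-6,  -  4.73,-1 , - 5/8 , 1,2,5, 6.47, 8, 9 ] 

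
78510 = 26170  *3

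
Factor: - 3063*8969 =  - 27472047= - 3^1 * 1021^1*8969^1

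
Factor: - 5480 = - 2^3*5^1*137^1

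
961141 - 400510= 560631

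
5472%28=12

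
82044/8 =10255 + 1/2 = 10255.50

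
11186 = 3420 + 7766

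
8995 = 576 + 8419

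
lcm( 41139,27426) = 82278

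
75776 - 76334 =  -558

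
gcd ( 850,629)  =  17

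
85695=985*87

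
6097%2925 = 247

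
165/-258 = - 55/86 = -0.64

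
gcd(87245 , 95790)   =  5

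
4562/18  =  2281/9 = 253.44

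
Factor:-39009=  - 3^1*13003^1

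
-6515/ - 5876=6515/5876  =  1.11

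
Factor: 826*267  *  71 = 15658482= 2^1*3^1*7^1 * 59^1*71^1*89^1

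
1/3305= 1/3305 =0.00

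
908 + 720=1628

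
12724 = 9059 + 3665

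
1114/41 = 27 + 7/41 = 27.17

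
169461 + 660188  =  829649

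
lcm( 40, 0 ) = 0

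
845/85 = 169/17 =9.94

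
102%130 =102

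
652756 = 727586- 74830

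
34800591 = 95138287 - 60337696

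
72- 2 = 70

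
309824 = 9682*32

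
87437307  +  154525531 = 241962838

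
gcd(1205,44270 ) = 5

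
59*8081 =476779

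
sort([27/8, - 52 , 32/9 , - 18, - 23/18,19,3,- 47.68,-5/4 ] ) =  [ - 52, - 47.68, - 18, -23/18, - 5/4,3, 27/8,32/9,19]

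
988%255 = 223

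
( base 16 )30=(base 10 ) 48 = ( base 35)1D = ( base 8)60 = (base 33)1f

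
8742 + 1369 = 10111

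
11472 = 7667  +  3805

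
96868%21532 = 10740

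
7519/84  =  89 + 43/84=89.51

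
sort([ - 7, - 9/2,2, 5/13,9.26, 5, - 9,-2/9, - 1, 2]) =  [ - 9, - 7, - 9/2, - 1, - 2/9,5/13,2, 2 , 5,  9.26]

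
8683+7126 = 15809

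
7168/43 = 166 + 30/43 = 166.70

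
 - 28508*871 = -24830468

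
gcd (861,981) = 3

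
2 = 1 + 1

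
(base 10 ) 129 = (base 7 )243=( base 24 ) 59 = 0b10000001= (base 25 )54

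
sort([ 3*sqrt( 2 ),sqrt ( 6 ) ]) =[ sqrt(6), 3*sqrt (2) ]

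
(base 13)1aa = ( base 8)465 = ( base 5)2214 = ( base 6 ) 1233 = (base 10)309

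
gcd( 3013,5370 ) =1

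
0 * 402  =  0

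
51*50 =2550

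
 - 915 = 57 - 972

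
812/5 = 162 + 2/5 = 162.40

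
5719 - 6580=- 861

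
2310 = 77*30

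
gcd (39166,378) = 2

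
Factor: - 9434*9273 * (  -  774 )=2^2*3^3 * 11^1  *  43^1 * 53^1 * 89^1*281^1= 67710667068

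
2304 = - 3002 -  - 5306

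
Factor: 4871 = 4871^1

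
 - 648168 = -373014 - 275154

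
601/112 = 601/112= 5.37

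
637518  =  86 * 7413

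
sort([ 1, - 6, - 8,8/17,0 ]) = [ - 8, - 6,0, 8/17 , 1]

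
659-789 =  - 130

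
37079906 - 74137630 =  - 37057724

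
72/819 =8/91=0.09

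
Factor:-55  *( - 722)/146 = 5^1*11^1*19^2*73^( - 1) = 19855/73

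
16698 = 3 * 5566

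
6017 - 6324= - 307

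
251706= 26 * 9681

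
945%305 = 30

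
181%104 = 77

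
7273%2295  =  388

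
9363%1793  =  398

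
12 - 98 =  - 86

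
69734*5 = 348670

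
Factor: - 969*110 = -2^1*3^1*5^1 *11^1*17^1 *19^1=   - 106590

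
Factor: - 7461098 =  - 2^1 * 41^1*90989^1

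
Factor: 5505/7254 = 1835/2418  =  2^( - 1)*  3^(- 1 )*5^1*13^( - 1) * 31^ ( - 1 )*367^1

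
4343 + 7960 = 12303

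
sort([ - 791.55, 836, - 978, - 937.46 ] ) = [- 978 ,-937.46, - 791.55 , 836 ] 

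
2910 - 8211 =  -  5301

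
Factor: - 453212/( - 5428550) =2^1 * 5^( - 2 )*29^1*3907^1*108571^(- 1 )  =  226606/2714275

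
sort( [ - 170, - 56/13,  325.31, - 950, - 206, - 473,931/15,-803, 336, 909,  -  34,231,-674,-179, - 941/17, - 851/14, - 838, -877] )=[  -  950, - 877,  -  838, - 803, - 674, - 473, - 206, - 179, - 170, - 851/14,- 941/17, - 34, - 56/13,931/15,231, 325.31,336, 909 ] 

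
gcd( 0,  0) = 0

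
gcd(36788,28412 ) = 4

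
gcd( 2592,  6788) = 4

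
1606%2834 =1606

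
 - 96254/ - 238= 404 + 3/7   =  404.43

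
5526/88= 2763/44 = 62.80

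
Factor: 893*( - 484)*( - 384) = 165969408 = 2^9*3^1 * 11^2*19^1* 47^1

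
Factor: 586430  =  2^1*5^1*13^2*347^1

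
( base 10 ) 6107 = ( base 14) 2323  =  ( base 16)17DB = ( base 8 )13733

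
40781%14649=11483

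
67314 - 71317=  - 4003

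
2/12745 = 2/12745 = 0.00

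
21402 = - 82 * ( - 261 )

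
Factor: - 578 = -2^1*17^2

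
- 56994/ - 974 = 28497/487 =58.52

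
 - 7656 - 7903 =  - 15559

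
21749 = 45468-23719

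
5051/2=5051/2 = 2525.50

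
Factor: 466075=5^2*103^1  *181^1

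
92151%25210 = 16521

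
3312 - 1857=1455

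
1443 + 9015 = 10458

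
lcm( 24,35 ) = 840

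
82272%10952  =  5608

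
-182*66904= - 12176528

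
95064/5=95064/5 = 19012.80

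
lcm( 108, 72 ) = 216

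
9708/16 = 2427/4 = 606.75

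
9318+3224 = 12542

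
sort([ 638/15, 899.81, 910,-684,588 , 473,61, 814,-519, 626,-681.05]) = [ - 684, - 681.05,-519, 638/15,61,473 , 588,626, 814,899.81, 910 ]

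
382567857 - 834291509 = -451723652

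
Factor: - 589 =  - 19^1*31^1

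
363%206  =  157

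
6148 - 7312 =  - 1164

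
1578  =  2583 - 1005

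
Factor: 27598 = 2^1*13799^1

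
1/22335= 1/22335 = 0.00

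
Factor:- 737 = -11^1  *  67^1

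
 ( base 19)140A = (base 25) d7d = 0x2079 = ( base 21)ihi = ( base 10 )8313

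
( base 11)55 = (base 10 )60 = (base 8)74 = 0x3C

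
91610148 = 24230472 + 67379676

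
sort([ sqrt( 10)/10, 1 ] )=[ sqrt( 10) /10, 1]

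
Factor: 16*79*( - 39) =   -  49296  =  - 2^4*3^1*13^1*79^1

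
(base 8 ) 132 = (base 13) 6C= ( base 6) 230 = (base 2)1011010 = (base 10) 90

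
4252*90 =382680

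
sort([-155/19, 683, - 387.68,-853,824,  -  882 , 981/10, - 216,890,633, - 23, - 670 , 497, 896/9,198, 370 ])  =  [ - 882, - 853, -670,- 387.68,-216, - 23, - 155/19,981/10, 896/9,198,370,497,633,683, 824,890 ] 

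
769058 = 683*1126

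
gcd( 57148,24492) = 8164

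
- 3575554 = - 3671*974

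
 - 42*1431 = - 60102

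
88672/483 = 183 + 283/483 = 183.59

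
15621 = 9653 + 5968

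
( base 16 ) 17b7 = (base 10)6071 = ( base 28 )7KN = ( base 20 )F3B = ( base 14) 22d9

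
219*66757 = 14619783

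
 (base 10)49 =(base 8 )61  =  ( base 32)1H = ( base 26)1N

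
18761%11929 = 6832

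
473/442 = 473/442 = 1.07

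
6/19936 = 3/9968 = 0.00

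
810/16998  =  135/2833 = 0.05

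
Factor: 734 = 2^1*367^1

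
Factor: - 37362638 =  - 2^1*127^1*147097^1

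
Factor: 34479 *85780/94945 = 2^2*3^3*17^( -1)*1117^( - 1 )*1277^1*4289^1= 591521724/18989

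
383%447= 383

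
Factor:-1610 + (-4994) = -2^2*13^1*127^1= -6604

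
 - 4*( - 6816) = 27264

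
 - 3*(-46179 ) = 138537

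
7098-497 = 6601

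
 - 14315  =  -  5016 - 9299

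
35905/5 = 7181 = 7181.00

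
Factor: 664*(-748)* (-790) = 392370880 = 2^6 * 5^1*11^1*17^1  *79^1*83^1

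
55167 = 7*7881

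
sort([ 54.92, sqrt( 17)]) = [ sqrt( 17 ),54.92 ]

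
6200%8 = 0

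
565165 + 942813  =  1507978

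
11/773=11/773 = 0.01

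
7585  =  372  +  7213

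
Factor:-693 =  - 3^2*7^1*11^1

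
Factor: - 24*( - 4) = 96 = 2^5*3^1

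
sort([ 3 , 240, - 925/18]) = [ - 925/18, 3, 240]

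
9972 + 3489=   13461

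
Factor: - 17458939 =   -  17458939^1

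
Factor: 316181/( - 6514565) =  - 5^ ( - 1)*23^1*59^1*233^1*431^(-1 )*3023^( - 1 ) 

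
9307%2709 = 1180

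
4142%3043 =1099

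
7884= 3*2628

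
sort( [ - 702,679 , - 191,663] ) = [-702, - 191,663,679 ] 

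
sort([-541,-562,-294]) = [-562, - 541,- 294]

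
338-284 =54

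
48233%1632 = 905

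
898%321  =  256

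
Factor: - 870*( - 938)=2^2*3^1*5^1*7^1*29^1 * 67^1  =  816060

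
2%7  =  2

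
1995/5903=1995/5903 = 0.34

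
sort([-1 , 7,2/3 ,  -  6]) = [-6,-1,2/3, 7]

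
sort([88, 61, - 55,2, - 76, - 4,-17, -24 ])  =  [ - 76, - 55, - 24, - 17,  -  4,2,61 , 88 ] 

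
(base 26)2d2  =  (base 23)34d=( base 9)2280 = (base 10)1692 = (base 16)69c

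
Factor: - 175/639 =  - 3^( - 2)*5^2*7^1*71^( - 1)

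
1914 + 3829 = 5743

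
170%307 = 170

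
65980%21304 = 2068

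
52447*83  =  4353101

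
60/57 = 20/19 = 1.05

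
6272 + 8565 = 14837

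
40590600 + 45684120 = 86274720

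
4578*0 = 0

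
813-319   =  494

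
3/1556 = 3/1556 = 0.00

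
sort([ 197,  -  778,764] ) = [ - 778,  197,764]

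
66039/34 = 66039/34 = 1942.32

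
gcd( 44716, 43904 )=28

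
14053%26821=14053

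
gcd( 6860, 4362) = 2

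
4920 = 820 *6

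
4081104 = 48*85023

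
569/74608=569/74608=0.01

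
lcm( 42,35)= 210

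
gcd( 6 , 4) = 2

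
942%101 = 33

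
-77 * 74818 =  - 5760986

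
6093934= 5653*1078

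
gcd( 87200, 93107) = 1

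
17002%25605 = 17002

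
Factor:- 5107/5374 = - 2^( - 1 )*2687^(  -  1)*5107^1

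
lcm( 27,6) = 54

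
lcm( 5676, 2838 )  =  5676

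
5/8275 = 1/1655 = 0.00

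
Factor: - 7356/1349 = - 2^2*3^1*19^(  -  1)*71^(  -  1)*613^1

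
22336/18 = 1240 + 8/9 = 1240.89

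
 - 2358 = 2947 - 5305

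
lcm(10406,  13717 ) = 301774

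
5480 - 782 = 4698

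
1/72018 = 1/72018 = 0.00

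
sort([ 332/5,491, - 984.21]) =[ - 984.21,332/5,491 ]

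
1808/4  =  452 = 452.00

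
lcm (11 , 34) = 374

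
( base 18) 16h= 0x1c1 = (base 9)548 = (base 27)GH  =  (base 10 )449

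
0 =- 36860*0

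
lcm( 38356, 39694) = 3413684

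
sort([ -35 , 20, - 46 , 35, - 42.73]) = [ - 46, - 42.73,-35, 20, 35 ] 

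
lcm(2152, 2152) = 2152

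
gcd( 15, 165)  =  15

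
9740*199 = 1938260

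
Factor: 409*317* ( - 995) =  - 5^1*199^1*317^1  *  409^1 = - 129004735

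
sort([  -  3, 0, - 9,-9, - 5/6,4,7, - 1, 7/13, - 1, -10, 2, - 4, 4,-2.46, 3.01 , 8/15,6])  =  [-10, - 9, - 9 ,  -  4,  -  3, -2.46, - 1, - 1, - 5/6, 0, 8/15, 7/13,2 , 3.01, 4, 4, 6, 7]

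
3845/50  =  769/10 = 76.90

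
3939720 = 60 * 65662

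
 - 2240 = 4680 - 6920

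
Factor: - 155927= -241^1 * 647^1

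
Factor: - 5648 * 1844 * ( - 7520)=2^11 *5^1 *47^1 * 353^1 * 461^1 = 78320138240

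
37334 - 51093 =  - 13759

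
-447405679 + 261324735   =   - 186080944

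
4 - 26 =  - 22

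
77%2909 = 77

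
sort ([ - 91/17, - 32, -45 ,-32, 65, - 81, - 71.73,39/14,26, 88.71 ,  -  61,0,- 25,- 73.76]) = [ - 81, - 73.76, - 71.73,-61 , - 45, - 32, - 32, - 25, -91/17,0,39/14,26,65, 88.71] 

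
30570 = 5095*6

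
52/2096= 13/524 =0.02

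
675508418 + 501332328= 1176840746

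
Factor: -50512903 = - 7^1*7216129^1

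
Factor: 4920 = 2^3 * 3^1*5^1 * 41^1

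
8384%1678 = 1672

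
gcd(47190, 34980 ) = 330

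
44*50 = 2200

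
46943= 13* 3611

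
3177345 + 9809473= 12986818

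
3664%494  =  206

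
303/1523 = 303/1523  =  0.20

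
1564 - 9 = 1555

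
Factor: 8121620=2^2*5^1*13^1*31237^1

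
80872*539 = 43590008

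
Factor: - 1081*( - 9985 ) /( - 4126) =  - 2^(-1)*5^1 * 23^1*47^1*1997^1*2063^ ( - 1) = - 10793785/4126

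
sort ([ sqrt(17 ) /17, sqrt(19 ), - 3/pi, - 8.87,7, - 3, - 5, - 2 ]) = [ -8.87, - 5, - 3, - 2, - 3/pi, sqrt( 17 ) /17, sqrt(19 ),7 ] 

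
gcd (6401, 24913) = 1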